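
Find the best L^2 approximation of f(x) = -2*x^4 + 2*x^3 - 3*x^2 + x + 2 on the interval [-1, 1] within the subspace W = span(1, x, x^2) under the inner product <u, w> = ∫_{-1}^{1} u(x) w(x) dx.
g(x) = -33*x^2/7 + 11*x/5 + 76/35

The best approximation g ∈ W is the orthogonal projection of f onto W. Writing g = a_0 + a_1 x + a_2 x^2, the coefficients solve the normal equations G · a = b where
  G_{ij} = <φ_i, φ_j> and b_i = <f, φ_i>, with φ_0 = 1, φ_1 = x, φ_2 = x^2.
G =
  [2, 0, 2/3]
  [0, 2/3, 0]
  [2/3, 0, 2/5],
b = (6/5, 22/15, -46/105).
Solving gives a_0 = 76/35, a_1 = 11/5, a_2 = -33/7, so
  g(x) = -33*x^2/7 + 11*x/5 + 76/35.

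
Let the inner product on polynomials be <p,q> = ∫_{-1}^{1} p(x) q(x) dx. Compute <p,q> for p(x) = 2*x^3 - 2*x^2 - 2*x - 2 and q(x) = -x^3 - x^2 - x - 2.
<p,q> = 1424/105

Expand the product: p(x)·q(x) = -2*x^6 + 2*x^4 + 2*x^3 + 8*x^2 + 6*x + 4.
∫_{-1}^{1} of each monomial x^k gives [2/(k+1) if k even, 0 if k odd]. Integrating term-by-term (or equivalently evaluating the antiderivative F(x) = -2*x^7/7 + 2*x^5/5 + x^4/2 + 8*x^3/3 + 3*x^2 + 4*x at the endpoints):
  F(1) − F(−1) = 5000*2**(39/59)*3**(56/59)*5**(19/177)*7**(170/177)/16807 − (-689/210) = 1424/105.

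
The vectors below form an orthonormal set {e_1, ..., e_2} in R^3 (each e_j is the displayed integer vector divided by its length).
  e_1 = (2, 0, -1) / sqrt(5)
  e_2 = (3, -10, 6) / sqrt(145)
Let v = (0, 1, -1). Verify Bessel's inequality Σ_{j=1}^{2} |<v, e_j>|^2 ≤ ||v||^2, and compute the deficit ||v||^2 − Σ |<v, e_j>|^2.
Σ |<v, e_j>|^2 = 57/29; ||v||^2 = 2; deficit = 1/29

Write each e_j = u_j / sqrt(<u_j, u_j>) where u_j is the displayed integer vector. Then <v, e_j> = <v, u_j> / sqrt(<u_j, u_j>), so |<v, e_j>|^2 = <v, u_j>^2 / <u_j, u_j>.
Coefficients: <v, e_1> = 1/sqrt(5), <v, e_2> = -16/sqrt(145).
Square and sum: Σ |<v, e_j>|^2 = 57/29.
Compute ||v||^2 = v·v = 2.
Deficit = 2 − 57/29 = 1/29 ≥ 0, confirming Bessel's inequality. (The deficit equals ||v − Σ <v,e_j> e_j||^2, the squared distance from v to span{e_j}.)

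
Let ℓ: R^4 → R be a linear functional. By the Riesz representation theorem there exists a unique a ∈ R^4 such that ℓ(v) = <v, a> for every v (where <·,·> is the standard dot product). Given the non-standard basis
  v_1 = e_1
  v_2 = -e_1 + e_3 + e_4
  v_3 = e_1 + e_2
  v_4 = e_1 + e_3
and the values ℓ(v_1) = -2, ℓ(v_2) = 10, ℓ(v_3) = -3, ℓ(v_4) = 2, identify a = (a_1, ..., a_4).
a = (-2, -1, 4, 4)

Write a = (a_1, ..., a_4) in the standard basis. For each basis vector v_i, ℓ(v_i) = <v_i, a> is a linear equation in the a_j's. Collect the n equations into a matrix system V a = ℓ, where row i of V is v_i (expressed in the standard basis). Since V is invertible (lower-triangular with 1s on the diagonal, up to permutation), solve by back-substitution:
  V =
[[1, 0, 0, 0],
 [-1, 0, 1, 1],
 [1, 1, 0, 0],
 [1, 0, 1, 0]]
  V a = (-2, 10, -3, 2)
Solving gives a = (-2, -1, 4, 4).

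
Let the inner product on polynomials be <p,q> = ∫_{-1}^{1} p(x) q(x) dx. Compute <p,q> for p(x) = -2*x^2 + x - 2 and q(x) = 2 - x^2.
<p,q> = -128/15

Expand the product: p(x)·q(x) = 2*x^4 - x^3 - 2*x^2 + 2*x - 4.
∫_{-1}^{1} of each monomial x^k gives [2/(k+1) if k even, 0 if k odd]. Integrating term-by-term (or equivalently evaluating the antiderivative F(x) = 2*x^5/5 - x^4/4 - 2*x^3/3 + x^2 - 4*x at the endpoints):
  F(1) − F(−1) = -211/60 − (301/60) = -128/15.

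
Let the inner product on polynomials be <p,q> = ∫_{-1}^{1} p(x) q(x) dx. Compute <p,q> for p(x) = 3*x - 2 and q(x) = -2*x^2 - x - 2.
<p,q> = 26/3

Expand the product: p(x)·q(x) = -6*x^3 + x^2 - 4*x + 4.
∫_{-1}^{1} of each monomial x^k gives [2/(k+1) if k even, 0 if k odd]. Integrating term-by-term (or equivalently evaluating the antiderivative F(x) = -3*x^4/2 + x^3/3 - 2*x^2 + 4*x at the endpoints):
  F(1) − F(−1) = 5/6 − (-47/6) = 26/3.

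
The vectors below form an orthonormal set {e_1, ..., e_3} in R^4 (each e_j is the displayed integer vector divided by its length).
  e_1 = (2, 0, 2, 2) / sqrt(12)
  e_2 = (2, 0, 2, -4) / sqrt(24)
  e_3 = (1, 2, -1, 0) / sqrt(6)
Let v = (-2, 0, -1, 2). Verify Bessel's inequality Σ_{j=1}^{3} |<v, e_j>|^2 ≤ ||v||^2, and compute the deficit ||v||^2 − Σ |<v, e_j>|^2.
Σ |<v, e_j>|^2 = 26/3; ||v||^2 = 9; deficit = 1/3

Write each e_j = u_j / sqrt(<u_j, u_j>) where u_j is the displayed integer vector. Then <v, e_j> = <v, u_j> / sqrt(<u_j, u_j>), so |<v, e_j>|^2 = <v, u_j>^2 / <u_j, u_j>.
Coefficients: <v, e_1> = -2/sqrt(12), <v, e_2> = -14/sqrt(24), <v, e_3> = -1/sqrt(6).
Square and sum: Σ |<v, e_j>|^2 = 26/3.
Compute ||v||^2 = v·v = 9.
Deficit = 9 − 26/3 = 1/3 ≥ 0, confirming Bessel's inequality. (The deficit equals ||v − Σ <v,e_j> e_j||^2, the squared distance from v to span{e_j}.)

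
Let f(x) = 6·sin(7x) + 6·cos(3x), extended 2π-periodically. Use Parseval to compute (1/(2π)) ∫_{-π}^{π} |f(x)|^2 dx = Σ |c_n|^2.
Σ |c_n|^2 = 36

Expand |f|^2 and use orthogonality of {sin(nx), cos(mx)} on [-π, π]:
  ∫_{-π}^{π} sin(nx)^2 dx = π, ∫ cos(mx)^2 dx = π, and cross terms integrate to 0.
So ∫_{-π}^{π} f(x)^2 dx = 6^2 · π + 6^2 · π = (36 + 36)π.
Divide by 2π: (36 + 36)/2 = 36.
By Parseval, this equals Σ |c_n|^2.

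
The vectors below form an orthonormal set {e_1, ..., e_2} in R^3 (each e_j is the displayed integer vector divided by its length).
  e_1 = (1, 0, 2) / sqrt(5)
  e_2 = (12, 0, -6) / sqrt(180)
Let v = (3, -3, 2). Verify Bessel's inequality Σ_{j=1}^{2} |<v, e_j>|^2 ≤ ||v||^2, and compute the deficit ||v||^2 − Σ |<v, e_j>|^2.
Σ |<v, e_j>|^2 = 13; ||v||^2 = 22; deficit = 9

Write each e_j = u_j / sqrt(<u_j, u_j>) where u_j is the displayed integer vector. Then <v, e_j> = <v, u_j> / sqrt(<u_j, u_j>), so |<v, e_j>|^2 = <v, u_j>^2 / <u_j, u_j>.
Coefficients: <v, e_1> = 7/sqrt(5), <v, e_2> = 24/sqrt(180).
Square and sum: Σ |<v, e_j>|^2 = 13.
Compute ||v||^2 = v·v = 22.
Deficit = 22 − 13 = 9 ≥ 0, confirming Bessel's inequality. (The deficit equals ||v − Σ <v,e_j> e_j||^2, the squared distance from v to span{e_j}.)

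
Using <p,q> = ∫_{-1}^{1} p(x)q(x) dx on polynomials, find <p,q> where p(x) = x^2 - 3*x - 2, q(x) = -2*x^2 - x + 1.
<p,q> = 8/15

Expand the product: p(x)·q(x) = -2*x^4 + 5*x^3 + 8*x^2 - x - 2.
∫_{-1}^{1} of each monomial x^k gives [2/(k+1) if k even, 0 if k odd]. Integrating term-by-term (or equivalently evaluating the antiderivative F(x) = -2*x^5/5 + 5*x^4/4 + 8*x^3/3 - x^2/2 - 2*x at the endpoints):
  F(1) − F(−1) = 61/60 − (29/60) = 8/15.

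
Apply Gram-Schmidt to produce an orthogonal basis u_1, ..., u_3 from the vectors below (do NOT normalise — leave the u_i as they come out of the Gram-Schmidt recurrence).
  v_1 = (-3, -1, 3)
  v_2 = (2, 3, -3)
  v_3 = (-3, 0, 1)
Orthogonal basis:
  u_1 = (-3, -1, 3)
  u_2 = (-16/19, 39/19, -3/19)
  u_3 = (-33/47, -33/94, -77/94)

Apply the Gram-Schmidt recurrence
  u_1 = v_1
  u_i = v_i − Σ_{j<i} ((v_i · u_j) / (u_j · u_j)) · u_j.

Step by step this gives:
  u_1 = (-3, -1, 3)
  u_2 = (-16/19, 39/19, -3/19)
  u_3 = (-33/47, -33/94, -77/94)

Orthogonality check:
  u_2 · u_1 = 0 (should be 0)
  u_3 · u_1 = 0 (should be 0)
  u_3 · u_2 = 0 (should be 0)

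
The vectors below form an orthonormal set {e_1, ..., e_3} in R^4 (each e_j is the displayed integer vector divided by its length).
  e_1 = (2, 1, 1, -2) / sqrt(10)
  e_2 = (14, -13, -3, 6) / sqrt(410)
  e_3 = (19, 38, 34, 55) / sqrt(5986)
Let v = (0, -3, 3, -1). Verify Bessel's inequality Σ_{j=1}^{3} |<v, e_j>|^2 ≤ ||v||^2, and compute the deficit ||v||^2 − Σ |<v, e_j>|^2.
Σ |<v, e_j>|^2 = 373/146; ||v||^2 = 19; deficit = 2401/146

Write each e_j = u_j / sqrt(<u_j, u_j>) where u_j is the displayed integer vector. Then <v, e_j> = <v, u_j> / sqrt(<u_j, u_j>), so |<v, e_j>|^2 = <v, u_j>^2 / <u_j, u_j>.
Coefficients: <v, e_1> = 2/sqrt(10), <v, e_2> = 24/sqrt(410), <v, e_3> = -67/sqrt(5986).
Square and sum: Σ |<v, e_j>|^2 = 373/146.
Compute ||v||^2 = v·v = 19.
Deficit = 19 − 373/146 = 2401/146 ≥ 0, confirming Bessel's inequality. (The deficit equals ||v − Σ <v,e_j> e_j||^2, the squared distance from v to span{e_j}.)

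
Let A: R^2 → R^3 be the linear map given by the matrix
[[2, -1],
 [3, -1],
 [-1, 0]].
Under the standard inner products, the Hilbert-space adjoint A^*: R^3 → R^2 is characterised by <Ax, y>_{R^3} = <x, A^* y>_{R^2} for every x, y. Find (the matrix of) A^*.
A^* = A^T =
[[2, 3, -1],
 [-1, -1, 0]]

For real matrices with standard dot products, the defining identity <Ax, y> = <x, A^* y> gives (Ax)^T y = x^T (A^*) y, i.e. x^T A^T y = x^T (A^*) y. Since this holds for all x, y, we must have A^* = A^T. Therefore
A^* =
[[2, 3, -1],
 [-1, -1, 0]].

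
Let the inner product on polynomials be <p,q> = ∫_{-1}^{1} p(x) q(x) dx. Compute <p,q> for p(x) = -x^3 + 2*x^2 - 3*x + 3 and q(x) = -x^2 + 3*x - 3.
<p,q> = -32

Expand the product: p(x)·q(x) = x^5 - 5*x^4 + 12*x^3 - 18*x^2 + 18*x - 9.
∫_{-1}^{1} of each monomial x^k gives [2/(k+1) if k even, 0 if k odd]. Integrating term-by-term (or equivalently evaluating the antiderivative F(x) = x^6/6 - x^5 + 3*x^4 - 6*x^3 + 9*x^2 - 9*x at the endpoints):
  F(1) − F(−1) = -23/6 − (169/6) = -32.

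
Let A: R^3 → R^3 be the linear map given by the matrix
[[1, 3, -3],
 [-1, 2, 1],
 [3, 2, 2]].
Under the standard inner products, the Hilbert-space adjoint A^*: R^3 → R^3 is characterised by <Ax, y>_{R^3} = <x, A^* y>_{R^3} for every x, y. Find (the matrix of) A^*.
A^* = A^T =
[[1, -1, 3],
 [3, 2, 2],
 [-3, 1, 2]]

For real matrices with standard dot products, the defining identity <Ax, y> = <x, A^* y> gives (Ax)^T y = x^T (A^*) y, i.e. x^T A^T y = x^T (A^*) y. Since this holds for all x, y, we must have A^* = A^T. Therefore
A^* =
[[1, -1, 3],
 [3, 2, 2],
 [-3, 1, 2]].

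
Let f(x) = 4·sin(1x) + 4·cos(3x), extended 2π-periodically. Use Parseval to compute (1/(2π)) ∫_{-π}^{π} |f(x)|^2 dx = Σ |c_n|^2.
Σ |c_n|^2 = 16

Expand |f|^2 and use orthogonality of {sin(nx), cos(mx)} on [-π, π]:
  ∫_{-π}^{π} sin(nx)^2 dx = π, ∫ cos(mx)^2 dx = π, and cross terms integrate to 0.
So ∫_{-π}^{π} f(x)^2 dx = 4^2 · π + 4^2 · π = (16 + 16)π.
Divide by 2π: (16 + 16)/2 = 16.
By Parseval, this equals Σ |c_n|^2.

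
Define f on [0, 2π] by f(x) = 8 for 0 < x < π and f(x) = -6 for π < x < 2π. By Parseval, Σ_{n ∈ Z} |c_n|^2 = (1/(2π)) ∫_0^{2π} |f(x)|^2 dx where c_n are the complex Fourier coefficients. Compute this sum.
Σ |c_n|^2 = 50

Parseval equates the L^2 energy of f (normalised by 1/(2π)) with the ℓ^2 sum of its Fourier coefficients: (1/(2π)) ∫_0^{2π} |f|^2 = Σ |c_n|^2.
Compute the left side: (1/(2π)) [∫_0^π 8^2 dx + ∫_π^{2π} (-6)^2 dx] = (1/(2π)) · (64π + 36π) = (64 + 36)/2 = 50.
So Σ_{n ∈ Z} |c_n|^2 = 50.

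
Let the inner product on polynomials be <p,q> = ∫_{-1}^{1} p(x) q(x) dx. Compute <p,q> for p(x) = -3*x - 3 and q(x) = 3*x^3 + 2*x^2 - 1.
<p,q> = -8/5

Expand the product: p(x)·q(x) = -9*x^4 - 15*x^3 - 6*x^2 + 3*x + 3.
∫_{-1}^{1} of each monomial x^k gives [2/(k+1) if k even, 0 if k odd]. Integrating term-by-term (or equivalently evaluating the antiderivative F(x) = -9*x^5/5 - 15*x^4/4 - 2*x^3 + 3*x^2/2 + 3*x at the endpoints):
  F(1) − F(−1) = -61/20 − (-29/20) = -8/5.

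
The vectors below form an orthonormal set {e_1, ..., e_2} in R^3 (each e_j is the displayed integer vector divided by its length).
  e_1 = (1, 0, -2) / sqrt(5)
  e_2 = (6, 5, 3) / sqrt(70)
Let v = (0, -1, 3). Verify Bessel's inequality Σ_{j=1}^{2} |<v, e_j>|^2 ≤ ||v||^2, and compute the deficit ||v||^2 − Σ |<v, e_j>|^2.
Σ |<v, e_j>|^2 = 52/7; ||v||^2 = 10; deficit = 18/7

Write each e_j = u_j / sqrt(<u_j, u_j>) where u_j is the displayed integer vector. Then <v, e_j> = <v, u_j> / sqrt(<u_j, u_j>), so |<v, e_j>|^2 = <v, u_j>^2 / <u_j, u_j>.
Coefficients: <v, e_1> = -6/sqrt(5), <v, e_2> = 4/sqrt(70).
Square and sum: Σ |<v, e_j>|^2 = 52/7.
Compute ||v||^2 = v·v = 10.
Deficit = 10 − 52/7 = 18/7 ≥ 0, confirming Bessel's inequality. (The deficit equals ||v − Σ <v,e_j> e_j||^2, the squared distance from v to span{e_j}.)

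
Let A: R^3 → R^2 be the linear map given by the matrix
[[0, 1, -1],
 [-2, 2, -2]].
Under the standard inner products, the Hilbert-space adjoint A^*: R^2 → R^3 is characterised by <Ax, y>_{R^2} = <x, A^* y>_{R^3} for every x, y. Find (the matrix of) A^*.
A^* = A^T =
[[0, -2],
 [1, 2],
 [-1, -2]]

For real matrices with standard dot products, the defining identity <Ax, y> = <x, A^* y> gives (Ax)^T y = x^T (A^*) y, i.e. x^T A^T y = x^T (A^*) y. Since this holds for all x, y, we must have A^* = A^T. Therefore
A^* =
[[0, -2],
 [1, 2],
 [-1, -2]].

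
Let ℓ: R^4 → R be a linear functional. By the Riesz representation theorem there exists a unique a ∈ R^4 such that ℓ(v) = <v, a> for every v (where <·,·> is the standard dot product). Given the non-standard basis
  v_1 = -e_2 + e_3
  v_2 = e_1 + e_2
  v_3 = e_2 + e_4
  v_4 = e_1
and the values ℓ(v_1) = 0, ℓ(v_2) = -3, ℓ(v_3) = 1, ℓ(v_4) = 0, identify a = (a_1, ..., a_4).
a = (0, -3, -3, 4)

Write a = (a_1, ..., a_4) in the standard basis. For each basis vector v_i, ℓ(v_i) = <v_i, a> is a linear equation in the a_j's. Collect the n equations into a matrix system V a = ℓ, where row i of V is v_i (expressed in the standard basis). Since V is invertible (lower-triangular with 1s on the diagonal, up to permutation), solve by back-substitution:
  V =
[[0, -1, 1, 0],
 [1, 1, 0, 0],
 [0, 1, 0, 1],
 [1, 0, 0, 0]]
  V a = (0, -3, 1, 0)
Solving gives a = (0, -3, -3, 4).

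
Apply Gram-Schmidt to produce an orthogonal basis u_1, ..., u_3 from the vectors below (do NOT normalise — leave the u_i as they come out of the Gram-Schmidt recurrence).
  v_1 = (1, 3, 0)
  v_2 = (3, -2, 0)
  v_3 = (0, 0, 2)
Orthogonal basis:
  u_1 = (1, 3, 0)
  u_2 = (33/10, -11/10, 0)
  u_3 = (0, 0, 2)

Apply the Gram-Schmidt recurrence
  u_1 = v_1
  u_i = v_i − Σ_{j<i} ((v_i · u_j) / (u_j · u_j)) · u_j.

Step by step this gives:
  u_1 = (1, 3, 0)
  u_2 = (33/10, -11/10, 0)
  u_3 = (0, 0, 2)

Orthogonality check:
  u_2 · u_1 = 0 (should be 0)
  u_3 · u_1 = 0 (should be 0)
  u_3 · u_2 = 0 (should be 0)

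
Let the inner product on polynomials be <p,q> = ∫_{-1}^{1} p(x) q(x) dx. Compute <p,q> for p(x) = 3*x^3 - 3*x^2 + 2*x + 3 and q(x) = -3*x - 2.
<p,q> = -78/5

Expand the product: p(x)·q(x) = -9*x^4 + 3*x^3 - 13*x - 6.
∫_{-1}^{1} of each monomial x^k gives [2/(k+1) if k even, 0 if k odd]. Integrating term-by-term (or equivalently evaluating the antiderivative F(x) = -9*x^5/5 + 3*x^4/4 - 13*x^2/2 - 6*x at the endpoints):
  F(1) − F(−1) = -271/20 − (41/20) = -78/5.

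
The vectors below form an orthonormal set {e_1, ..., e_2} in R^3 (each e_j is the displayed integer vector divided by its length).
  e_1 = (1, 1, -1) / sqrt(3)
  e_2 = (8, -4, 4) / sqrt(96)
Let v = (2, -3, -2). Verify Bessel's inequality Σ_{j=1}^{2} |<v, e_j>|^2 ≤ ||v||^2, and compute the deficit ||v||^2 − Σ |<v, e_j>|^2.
Σ |<v, e_j>|^2 = 9/2; ||v||^2 = 17; deficit = 25/2

Write each e_j = u_j / sqrt(<u_j, u_j>) where u_j is the displayed integer vector. Then <v, e_j> = <v, u_j> / sqrt(<u_j, u_j>), so |<v, e_j>|^2 = <v, u_j>^2 / <u_j, u_j>.
Coefficients: <v, e_1> = 1/sqrt(3), <v, e_2> = 20/sqrt(96).
Square and sum: Σ |<v, e_j>|^2 = 9/2.
Compute ||v||^2 = v·v = 17.
Deficit = 17 − 9/2 = 25/2 ≥ 0, confirming Bessel's inequality. (The deficit equals ||v − Σ <v,e_j> e_j||^2, the squared distance from v to span{e_j}.)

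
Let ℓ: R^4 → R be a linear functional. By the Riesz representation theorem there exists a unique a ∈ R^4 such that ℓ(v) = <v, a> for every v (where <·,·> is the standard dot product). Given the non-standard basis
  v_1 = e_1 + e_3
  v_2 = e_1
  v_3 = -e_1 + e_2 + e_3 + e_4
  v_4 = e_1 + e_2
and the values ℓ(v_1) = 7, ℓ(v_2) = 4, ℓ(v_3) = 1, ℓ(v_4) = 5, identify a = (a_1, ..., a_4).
a = (4, 1, 3, 1)

Write a = (a_1, ..., a_4) in the standard basis. For each basis vector v_i, ℓ(v_i) = <v_i, a> is a linear equation in the a_j's. Collect the n equations into a matrix system V a = ℓ, where row i of V is v_i (expressed in the standard basis). Since V is invertible (lower-triangular with 1s on the diagonal, up to permutation), solve by back-substitution:
  V =
[[1, 0, 1, 0],
 [1, 0, 0, 0],
 [-1, 1, 1, 1],
 [1, 1, 0, 0]]
  V a = (7, 4, 1, 5)
Solving gives a = (4, 1, 3, 1).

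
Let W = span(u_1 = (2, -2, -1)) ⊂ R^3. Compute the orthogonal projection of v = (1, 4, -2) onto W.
proj_W(v) = (-8/9, 8/9, 4/9)

Set up U = [u_1 | ... | u_1] ∈ R^(3×1). The projector onto W = col(U) is P = U (U^T U)^(-1) U^T.
Compute U^T U =
  [9],
and U^T v = (-4).
Solve U^T U · c = U^T v for the coefficients: c = (-4/9). The projection is proj_W(v) = U c.
Check: (v - proj_W(v)) · u_1 = 0  (should be 0).
Result: proj_W(v) = (-8/9, 8/9, 4/9).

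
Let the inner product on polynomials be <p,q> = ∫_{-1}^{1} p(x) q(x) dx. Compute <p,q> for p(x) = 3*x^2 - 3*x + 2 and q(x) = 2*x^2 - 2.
<p,q> = -104/15

Expand the product: p(x)·q(x) = 6*x^4 - 6*x^3 - 2*x^2 + 6*x - 4.
∫_{-1}^{1} of each monomial x^k gives [2/(k+1) if k even, 0 if k odd]. Integrating term-by-term (or equivalently evaluating the antiderivative F(x) = 6*x^5/5 - 3*x^4/2 - 2*x^3/3 + 3*x^2 - 4*x at the endpoints):
  F(1) − F(−1) = -59/30 − (149/30) = -104/15.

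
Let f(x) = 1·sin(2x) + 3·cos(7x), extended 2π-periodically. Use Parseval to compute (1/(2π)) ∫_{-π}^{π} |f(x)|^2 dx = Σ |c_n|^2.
Σ |c_n|^2 = 5

Expand |f|^2 and use orthogonality of {sin(nx), cos(mx)} on [-π, π]:
  ∫_{-π}^{π} sin(nx)^2 dx = π, ∫ cos(mx)^2 dx = π, and cross terms integrate to 0.
So ∫_{-π}^{π} f(x)^2 dx = 1^2 · π + 3^2 · π = (1 + 9)π.
Divide by 2π: (1 + 9)/2 = 5.
By Parseval, this equals Σ |c_n|^2.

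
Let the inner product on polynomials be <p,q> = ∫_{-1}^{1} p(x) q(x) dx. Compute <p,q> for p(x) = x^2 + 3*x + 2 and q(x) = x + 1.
<p,q> = 20/3

Expand the product: p(x)·q(x) = x^3 + 4*x^2 + 5*x + 2.
∫_{-1}^{1} of each monomial x^k gives [2/(k+1) if k even, 0 if k odd]. Integrating term-by-term (or equivalently evaluating the antiderivative F(x) = x^4/4 + 4*x^3/3 + 5*x^2/2 + 2*x at the endpoints):
  F(1) − F(−1) = 73/12 − (-7/12) = 20/3.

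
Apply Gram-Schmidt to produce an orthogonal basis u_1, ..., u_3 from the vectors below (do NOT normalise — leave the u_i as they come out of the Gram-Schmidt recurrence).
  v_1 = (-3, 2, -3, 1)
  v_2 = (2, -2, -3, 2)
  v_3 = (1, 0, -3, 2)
Orthogonal basis:
  u_1 = (-3, 2, -3, 1)
  u_2 = (49/23, -48/23, -66/23, 45/23)
  u_3 = (267/482, 184/241, 12/241, 137/482)

Apply the Gram-Schmidt recurrence
  u_1 = v_1
  u_i = v_i − Σ_{j<i} ((v_i · u_j) / (u_j · u_j)) · u_j.

Step by step this gives:
  u_1 = (-3, 2, -3, 1)
  u_2 = (49/23, -48/23, -66/23, 45/23)
  u_3 = (267/482, 184/241, 12/241, 137/482)

Orthogonality check:
  u_2 · u_1 = 0 (should be 0)
  u_3 · u_1 = 0 (should be 0)
  u_3 · u_2 = 0 (should be 0)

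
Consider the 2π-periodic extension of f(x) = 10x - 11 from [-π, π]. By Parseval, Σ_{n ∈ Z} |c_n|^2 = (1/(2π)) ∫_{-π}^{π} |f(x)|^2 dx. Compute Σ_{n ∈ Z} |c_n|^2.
Σ |c_n|^2 = 100π^2/3 + 121

Expand and integrate term by term over [-π, π]:
  ∫ (10x)^2 dx = 100·(2π^3/3); ∫ 2·10·(-11)·x dx = 0 (odd integrand); ∫ (-11)^2 dx = 121·2π.
So (1/(2π)) ∫_{-π}^{π} (10x - 11)^2 dx = 100π^2/3 + 121 = 100π^2/3 + 121.
Parseval ⇒ Σ |c_n|^2 = 100π^2/3 + 121.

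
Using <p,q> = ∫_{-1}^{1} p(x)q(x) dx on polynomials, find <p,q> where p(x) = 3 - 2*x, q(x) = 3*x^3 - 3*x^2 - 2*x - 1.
<p,q> = -176/15

Expand the product: p(x)·q(x) = -6*x^4 + 15*x^3 - 5*x^2 - 4*x - 3.
∫_{-1}^{1} of each monomial x^k gives [2/(k+1) if k even, 0 if k odd]. Integrating term-by-term (or equivalently evaluating the antiderivative F(x) = -6*x^5/5 + 15*x^4/4 - 5*x^3/3 - 2*x^2 - 3*x at the endpoints):
  F(1) − F(−1) = -247/60 − (457/60) = -176/15.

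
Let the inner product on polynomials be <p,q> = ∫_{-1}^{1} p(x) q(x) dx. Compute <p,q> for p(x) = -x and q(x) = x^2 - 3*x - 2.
<p,q> = 2

Expand the product: p(x)·q(x) = -x^3 + 3*x^2 + 2*x.
∫_{-1}^{1} of each monomial x^k gives [2/(k+1) if k even, 0 if k odd]. Integrating term-by-term (or equivalently evaluating the antiderivative F(x) = -x^4/4 + x^3 + x^2 at the endpoints):
  F(1) − F(−1) = 7/4 − (-1/4) = 2.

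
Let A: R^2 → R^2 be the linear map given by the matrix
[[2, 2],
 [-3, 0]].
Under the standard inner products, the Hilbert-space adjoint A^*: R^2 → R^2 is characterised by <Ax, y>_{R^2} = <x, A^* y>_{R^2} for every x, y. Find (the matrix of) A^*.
A^* = A^T =
[[2, -3],
 [2, 0]]

For real matrices with standard dot products, the defining identity <Ax, y> = <x, A^* y> gives (Ax)^T y = x^T (A^*) y, i.e. x^T A^T y = x^T (A^*) y. Since this holds for all x, y, we must have A^* = A^T. Therefore
A^* =
[[2, -3],
 [2, 0]].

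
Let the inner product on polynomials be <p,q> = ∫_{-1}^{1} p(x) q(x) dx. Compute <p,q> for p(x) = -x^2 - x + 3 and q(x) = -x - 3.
<p,q> = -46/3

Expand the product: p(x)·q(x) = x^3 + 4*x^2 - 9.
∫_{-1}^{1} of each monomial x^k gives [2/(k+1) if k even, 0 if k odd]. Integrating term-by-term (or equivalently evaluating the antiderivative F(x) = x^4/4 + 4*x^3/3 - 9*x at the endpoints):
  F(1) − F(−1) = -89/12 − (95/12) = -46/3.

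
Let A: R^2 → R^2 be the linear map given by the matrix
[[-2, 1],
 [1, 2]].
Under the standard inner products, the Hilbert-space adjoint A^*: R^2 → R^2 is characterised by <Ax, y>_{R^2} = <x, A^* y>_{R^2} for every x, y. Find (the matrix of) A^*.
A^* = A^T =
[[-2, 1],
 [1, 2]]

For real matrices with standard dot products, the defining identity <Ax, y> = <x, A^* y> gives (Ax)^T y = x^T (A^*) y, i.e. x^T A^T y = x^T (A^*) y. Since this holds for all x, y, we must have A^* = A^T. Therefore
A^* =
[[-2, 1],
 [1, 2]].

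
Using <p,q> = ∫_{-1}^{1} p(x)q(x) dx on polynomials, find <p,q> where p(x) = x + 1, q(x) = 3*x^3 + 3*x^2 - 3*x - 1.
<p,q> = -4/5

Expand the product: p(x)·q(x) = 3*x^4 + 6*x^3 - 4*x - 1.
∫_{-1}^{1} of each monomial x^k gives [2/(k+1) if k even, 0 if k odd]. Integrating term-by-term (or equivalently evaluating the antiderivative F(x) = 3*x^5/5 + 3*x^4/2 - 2*x^2 - x at the endpoints):
  F(1) − F(−1) = -9/10 − (-1/10) = -4/5.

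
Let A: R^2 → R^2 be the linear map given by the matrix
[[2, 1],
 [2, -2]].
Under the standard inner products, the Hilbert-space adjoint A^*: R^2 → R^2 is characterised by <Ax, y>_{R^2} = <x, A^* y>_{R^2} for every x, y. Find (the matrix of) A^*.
A^* = A^T =
[[2, 2],
 [1, -2]]

For real matrices with standard dot products, the defining identity <Ax, y> = <x, A^* y> gives (Ax)^T y = x^T (A^*) y, i.e. x^T A^T y = x^T (A^*) y. Since this holds for all x, y, we must have A^* = A^T. Therefore
A^* =
[[2, 2],
 [1, -2]].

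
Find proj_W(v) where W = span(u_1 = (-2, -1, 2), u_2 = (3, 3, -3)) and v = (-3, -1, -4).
proj_W(v) = (1/2, -1, -1/2)

Set up U = [u_1 | ... | u_2] ∈ R^(3×2). The projector onto W = col(U) is P = U (U^T U)^(-1) U^T.
Compute U^T U =
  [9, -15]
  [-15, 27],
and U^T v = (-1, 0).
Solve U^T U · c = U^T v for the coefficients: c = (-3/2, -5/6). The projection is proj_W(v) = U c.
Check: (v - proj_W(v)) · u_1 = 0  (should be 0).
Check: (v - proj_W(v)) · u_2 = 0  (should be 0).
Result: proj_W(v) = (1/2, -1, -1/2).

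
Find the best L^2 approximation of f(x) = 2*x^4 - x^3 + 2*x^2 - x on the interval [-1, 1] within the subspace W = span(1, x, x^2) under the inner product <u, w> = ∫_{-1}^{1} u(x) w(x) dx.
g(x) = 26*x^2/7 - 8*x/5 - 6/35

The best approximation g ∈ W is the orthogonal projection of f onto W. Writing g = a_0 + a_1 x + a_2 x^2, the coefficients solve the normal equations G · a = b where
  G_{ij} = <φ_i, φ_j> and b_i = <f, φ_i>, with φ_0 = 1, φ_1 = x, φ_2 = x^2.
G =
  [2, 0, 2/3]
  [0, 2/3, 0]
  [2/3, 0, 2/5],
b = (32/15, -16/15, 48/35).
Solving gives a_0 = -6/35, a_1 = -8/5, a_2 = 26/7, so
  g(x) = 26*x^2/7 - 8*x/5 - 6/35.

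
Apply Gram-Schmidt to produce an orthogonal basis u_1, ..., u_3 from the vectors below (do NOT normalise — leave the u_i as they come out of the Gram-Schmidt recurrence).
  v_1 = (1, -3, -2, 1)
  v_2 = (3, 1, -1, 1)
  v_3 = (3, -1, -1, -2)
Orthogonal basis:
  u_1 = (1, -3, -2, 1)
  u_2 = (14/5, 8/5, -3/5, 4/5)
  u_3 = (67/57, -35/57, 2/19, -160/57)

Apply the Gram-Schmidt recurrence
  u_1 = v_1
  u_i = v_i − Σ_{j<i} ((v_i · u_j) / (u_j · u_j)) · u_j.

Step by step this gives:
  u_1 = (1, -3, -2, 1)
  u_2 = (14/5, 8/5, -3/5, 4/5)
  u_3 = (67/57, -35/57, 2/19, -160/57)

Orthogonality check:
  u_2 · u_1 = 0 (should be 0)
  u_3 · u_1 = 0 (should be 0)
  u_3 · u_2 = 0 (should be 0)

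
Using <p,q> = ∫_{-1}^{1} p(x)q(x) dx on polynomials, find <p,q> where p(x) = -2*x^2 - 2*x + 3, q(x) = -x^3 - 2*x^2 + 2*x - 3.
<p,q> = -274/15

Expand the product: p(x)·q(x) = 2*x^5 + 6*x^4 - 3*x^3 - 4*x^2 + 12*x - 9.
∫_{-1}^{1} of each monomial x^k gives [2/(k+1) if k even, 0 if k odd]. Integrating term-by-term (or equivalently evaluating the antiderivative F(x) = x^6/3 + 6*x^5/5 - 3*x^4/4 - 4*x^3/3 + 6*x^2 - 9*x at the endpoints):
  F(1) − F(−1) = -71/20 − (883/60) = -274/15.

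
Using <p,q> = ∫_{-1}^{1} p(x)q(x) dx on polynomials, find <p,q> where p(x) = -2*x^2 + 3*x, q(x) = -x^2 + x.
<p,q> = 14/5

Expand the product: p(x)·q(x) = 2*x^4 - 5*x^3 + 3*x^2.
∫_{-1}^{1} of each monomial x^k gives [2/(k+1) if k even, 0 if k odd]. Integrating term-by-term (or equivalently evaluating the antiderivative F(x) = 2*x^5/5 - 5*x^4/4 + x^3 at the endpoints):
  F(1) − F(−1) = 3/20 − (-53/20) = 14/5.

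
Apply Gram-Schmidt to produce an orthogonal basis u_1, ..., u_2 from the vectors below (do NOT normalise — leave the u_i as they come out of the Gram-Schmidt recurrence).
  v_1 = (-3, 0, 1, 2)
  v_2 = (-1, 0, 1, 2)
Orthogonal basis:
  u_1 = (-3, 0, 1, 2)
  u_2 = (5/7, 0, 3/7, 6/7)

Apply the Gram-Schmidt recurrence
  u_1 = v_1
  u_i = v_i − Σ_{j<i} ((v_i · u_j) / (u_j · u_j)) · u_j.

Step by step this gives:
  u_1 = (-3, 0, 1, 2)
  u_2 = (5/7, 0, 3/7, 6/7)

Orthogonality check:
  u_2 · u_1 = 0 (should be 0)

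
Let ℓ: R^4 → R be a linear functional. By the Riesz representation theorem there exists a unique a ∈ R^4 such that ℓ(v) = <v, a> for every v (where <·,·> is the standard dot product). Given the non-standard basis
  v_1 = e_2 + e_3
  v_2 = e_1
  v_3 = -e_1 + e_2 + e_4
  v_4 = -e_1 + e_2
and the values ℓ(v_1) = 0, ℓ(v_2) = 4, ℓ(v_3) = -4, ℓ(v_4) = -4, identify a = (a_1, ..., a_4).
a = (4, 0, 0, 0)

Write a = (a_1, ..., a_4) in the standard basis. For each basis vector v_i, ℓ(v_i) = <v_i, a> is a linear equation in the a_j's. Collect the n equations into a matrix system V a = ℓ, where row i of V is v_i (expressed in the standard basis). Since V is invertible (lower-triangular with 1s on the diagonal, up to permutation), solve by back-substitution:
  V =
[[0, 1, 1, 0],
 [1, 0, 0, 0],
 [-1, 1, 0, 1],
 [-1, 1, 0, 0]]
  V a = (0, 4, -4, -4)
Solving gives a = (4, 0, 0, 0).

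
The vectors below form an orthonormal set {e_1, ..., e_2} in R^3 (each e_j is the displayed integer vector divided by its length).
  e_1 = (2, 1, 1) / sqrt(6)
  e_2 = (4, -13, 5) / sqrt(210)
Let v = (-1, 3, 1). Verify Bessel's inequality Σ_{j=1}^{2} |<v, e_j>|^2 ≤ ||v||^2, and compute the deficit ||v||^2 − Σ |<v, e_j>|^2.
Σ |<v, e_j>|^2 = 264/35; ||v||^2 = 11; deficit = 121/35

Write each e_j = u_j / sqrt(<u_j, u_j>) where u_j is the displayed integer vector. Then <v, e_j> = <v, u_j> / sqrt(<u_j, u_j>), so |<v, e_j>|^2 = <v, u_j>^2 / <u_j, u_j>.
Coefficients: <v, e_1> = 2/sqrt(6), <v, e_2> = -38/sqrt(210).
Square and sum: Σ |<v, e_j>|^2 = 264/35.
Compute ||v||^2 = v·v = 11.
Deficit = 11 − 264/35 = 121/35 ≥ 0, confirming Bessel's inequality. (The deficit equals ||v − Σ <v,e_j> e_j||^2, the squared distance from v to span{e_j}.)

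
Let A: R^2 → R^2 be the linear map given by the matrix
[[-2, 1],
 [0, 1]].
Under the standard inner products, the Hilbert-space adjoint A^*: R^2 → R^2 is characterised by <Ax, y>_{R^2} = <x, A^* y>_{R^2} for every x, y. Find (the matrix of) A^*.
A^* = A^T =
[[-2, 0],
 [1, 1]]

For real matrices with standard dot products, the defining identity <Ax, y> = <x, A^* y> gives (Ax)^T y = x^T (A^*) y, i.e. x^T A^T y = x^T (A^*) y. Since this holds for all x, y, we must have A^* = A^T. Therefore
A^* =
[[-2, 0],
 [1, 1]].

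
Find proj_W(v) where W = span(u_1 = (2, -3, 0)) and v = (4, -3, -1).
proj_W(v) = (34/13, -51/13, 0)

Set up U = [u_1 | ... | u_1] ∈ R^(3×1). The projector onto W = col(U) is P = U (U^T U)^(-1) U^T.
Compute U^T U =
  [13],
and U^T v = (17).
Solve U^T U · c = U^T v for the coefficients: c = (17/13). The projection is proj_W(v) = U c.
Check: (v - proj_W(v)) · u_1 = 0  (should be 0).
Result: proj_W(v) = (34/13, -51/13, 0).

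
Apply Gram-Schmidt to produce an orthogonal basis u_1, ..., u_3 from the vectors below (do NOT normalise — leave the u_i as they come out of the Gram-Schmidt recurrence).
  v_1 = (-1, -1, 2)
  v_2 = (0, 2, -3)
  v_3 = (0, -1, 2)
Orthogonal basis:
  u_1 = (-1, -1, 2)
  u_2 = (-4/3, 2/3, -1/3)
  u_3 = (1/14, 3/14, 1/7)

Apply the Gram-Schmidt recurrence
  u_1 = v_1
  u_i = v_i − Σ_{j<i} ((v_i · u_j) / (u_j · u_j)) · u_j.

Step by step this gives:
  u_1 = (-1, -1, 2)
  u_2 = (-4/3, 2/3, -1/3)
  u_3 = (1/14, 3/14, 1/7)

Orthogonality check:
  u_2 · u_1 = 0 (should be 0)
  u_3 · u_1 = 0 (should be 0)
  u_3 · u_2 = 0 (should be 0)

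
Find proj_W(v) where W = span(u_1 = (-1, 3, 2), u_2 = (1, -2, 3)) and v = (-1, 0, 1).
proj_W(v) = (-1/15, 14/39, 181/195)

Set up U = [u_1 | ... | u_2] ∈ R^(3×2). The projector onto W = col(U) is P = U (U^T U)^(-1) U^T.
Compute U^T U =
  [14, -1]
  [-1, 14],
and U^T v = (3, 2).
Solve U^T U · c = U^T v for the coefficients: c = (44/195, 31/195). The projection is proj_W(v) = U c.
Check: (v - proj_W(v)) · u_1 = 0  (should be 0).
Check: (v - proj_W(v)) · u_2 = 0  (should be 0).
Result: proj_W(v) = (-1/15, 14/39, 181/195).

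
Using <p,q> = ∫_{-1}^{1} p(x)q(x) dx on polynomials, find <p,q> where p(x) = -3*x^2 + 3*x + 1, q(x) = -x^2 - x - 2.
<p,q> = -22/15

Expand the product: p(x)·q(x) = 3*x^4 + 2*x^2 - 7*x - 2.
∫_{-1}^{1} of each monomial x^k gives [2/(k+1) if k even, 0 if k odd]. Integrating term-by-term (or equivalently evaluating the antiderivative F(x) = 3*x^5/5 + 2*x^3/3 - 7*x^2/2 - 2*x at the endpoints):
  F(1) − F(−1) = -127/30 − (-83/30) = -22/15.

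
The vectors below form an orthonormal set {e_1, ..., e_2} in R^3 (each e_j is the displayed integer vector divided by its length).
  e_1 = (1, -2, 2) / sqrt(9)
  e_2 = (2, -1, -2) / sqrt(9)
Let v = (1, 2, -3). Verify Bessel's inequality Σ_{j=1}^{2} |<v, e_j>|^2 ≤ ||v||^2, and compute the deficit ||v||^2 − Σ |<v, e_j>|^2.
Σ |<v, e_j>|^2 = 13; ||v||^2 = 14; deficit = 1

Write each e_j = u_j / sqrt(<u_j, u_j>) where u_j is the displayed integer vector. Then <v, e_j> = <v, u_j> / sqrt(<u_j, u_j>), so |<v, e_j>|^2 = <v, u_j>^2 / <u_j, u_j>.
Coefficients: <v, e_1> = -9/sqrt(9), <v, e_2> = 6/sqrt(9).
Square and sum: Σ |<v, e_j>|^2 = 13.
Compute ||v||^2 = v·v = 14.
Deficit = 14 − 13 = 1 ≥ 0, confirming Bessel's inequality. (The deficit equals ||v − Σ <v,e_j> e_j||^2, the squared distance from v to span{e_j}.)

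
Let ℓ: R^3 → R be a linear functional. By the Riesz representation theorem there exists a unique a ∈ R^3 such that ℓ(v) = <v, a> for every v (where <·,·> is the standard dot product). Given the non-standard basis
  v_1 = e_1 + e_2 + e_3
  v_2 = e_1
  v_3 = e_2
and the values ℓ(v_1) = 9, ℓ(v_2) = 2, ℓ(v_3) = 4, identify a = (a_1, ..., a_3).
a = (2, 4, 3)

Write a = (a_1, ..., a_3) in the standard basis. For each basis vector v_i, ℓ(v_i) = <v_i, a> is a linear equation in the a_j's. Collect the n equations into a matrix system V a = ℓ, where row i of V is v_i (expressed in the standard basis). Since V is invertible (lower-triangular with 1s on the diagonal, up to permutation), solve by back-substitution:
  V =
[[1, 1, 1],
 [1, 0, 0],
 [0, 1, 0]]
  V a = (9, 2, 4)
Solving gives a = (2, 4, 3).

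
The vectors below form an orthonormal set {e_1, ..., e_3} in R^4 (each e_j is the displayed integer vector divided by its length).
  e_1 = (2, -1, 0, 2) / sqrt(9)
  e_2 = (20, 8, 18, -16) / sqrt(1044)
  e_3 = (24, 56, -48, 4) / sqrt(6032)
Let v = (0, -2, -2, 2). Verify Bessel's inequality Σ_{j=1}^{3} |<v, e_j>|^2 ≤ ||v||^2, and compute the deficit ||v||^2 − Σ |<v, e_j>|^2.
Σ |<v, e_j>|^2 = 140/13; ||v||^2 = 12; deficit = 16/13

Write each e_j = u_j / sqrt(<u_j, u_j>) where u_j is the displayed integer vector. Then <v, e_j> = <v, u_j> / sqrt(<u_j, u_j>), so |<v, e_j>|^2 = <v, u_j>^2 / <u_j, u_j>.
Coefficients: <v, e_1> = 6/sqrt(9), <v, e_2> = -84/sqrt(1044), <v, e_3> = -8/sqrt(6032).
Square and sum: Σ |<v, e_j>|^2 = 140/13.
Compute ||v||^2 = v·v = 12.
Deficit = 12 − 140/13 = 16/13 ≥ 0, confirming Bessel's inequality. (The deficit equals ||v − Σ <v,e_j> e_j||^2, the squared distance from v to span{e_j}.)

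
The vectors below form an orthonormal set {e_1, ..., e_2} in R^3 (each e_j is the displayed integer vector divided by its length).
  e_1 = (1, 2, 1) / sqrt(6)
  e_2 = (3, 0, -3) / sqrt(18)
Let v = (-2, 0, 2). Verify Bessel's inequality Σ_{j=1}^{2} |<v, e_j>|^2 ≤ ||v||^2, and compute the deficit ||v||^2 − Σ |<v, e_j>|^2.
Σ |<v, e_j>|^2 = 8; ||v||^2 = 8; deficit = 0

Write each e_j = u_j / sqrt(<u_j, u_j>) where u_j is the displayed integer vector. Then <v, e_j> = <v, u_j> / sqrt(<u_j, u_j>), so |<v, e_j>|^2 = <v, u_j>^2 / <u_j, u_j>.
Coefficients: <v, e_1> = 0/sqrt(6), <v, e_2> = -12/sqrt(18).
Square and sum: Σ |<v, e_j>|^2 = 8.
Compute ||v||^2 = v·v = 8.
Deficit = 8 − 8 = 0 ≥ 0, confirming Bessel's inequality. (The deficit equals ||v − Σ <v,e_j> e_j||^2, the squared distance from v to span{e_j}.)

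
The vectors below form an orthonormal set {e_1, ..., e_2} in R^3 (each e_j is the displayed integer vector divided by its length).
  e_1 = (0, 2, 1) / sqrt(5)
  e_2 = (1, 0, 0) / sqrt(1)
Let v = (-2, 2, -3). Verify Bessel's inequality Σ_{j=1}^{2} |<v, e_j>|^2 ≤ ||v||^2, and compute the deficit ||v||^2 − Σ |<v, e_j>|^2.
Σ |<v, e_j>|^2 = 21/5; ||v||^2 = 17; deficit = 64/5

Write each e_j = u_j / sqrt(<u_j, u_j>) where u_j is the displayed integer vector. Then <v, e_j> = <v, u_j> / sqrt(<u_j, u_j>), so |<v, e_j>|^2 = <v, u_j>^2 / <u_j, u_j>.
Coefficients: <v, e_1> = 1/sqrt(5), <v, e_2> = -2/sqrt(1).
Square and sum: Σ |<v, e_j>|^2 = 21/5.
Compute ||v||^2 = v·v = 17.
Deficit = 17 − 21/5 = 64/5 ≥ 0, confirming Bessel's inequality. (The deficit equals ||v − Σ <v,e_j> e_j||^2, the squared distance from v to span{e_j}.)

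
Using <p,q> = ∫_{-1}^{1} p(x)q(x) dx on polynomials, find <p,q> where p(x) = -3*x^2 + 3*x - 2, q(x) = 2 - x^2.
<p,q> = -142/15

Expand the product: p(x)·q(x) = 3*x^4 - 3*x^3 - 4*x^2 + 6*x - 4.
∫_{-1}^{1} of each monomial x^k gives [2/(k+1) if k even, 0 if k odd]. Integrating term-by-term (or equivalently evaluating the antiderivative F(x) = 3*x^5/5 - 3*x^4/4 - 4*x^3/3 + 3*x^2 - 4*x at the endpoints):
  F(1) − F(−1) = -149/60 − (419/60) = -142/15.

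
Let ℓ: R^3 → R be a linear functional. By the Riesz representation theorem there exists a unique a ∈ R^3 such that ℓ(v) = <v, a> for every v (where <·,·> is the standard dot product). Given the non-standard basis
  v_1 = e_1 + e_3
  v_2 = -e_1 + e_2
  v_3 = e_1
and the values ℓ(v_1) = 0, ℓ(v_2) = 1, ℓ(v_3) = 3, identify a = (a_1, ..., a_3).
a = (3, 4, -3)

Write a = (a_1, ..., a_3) in the standard basis. For each basis vector v_i, ℓ(v_i) = <v_i, a> is a linear equation in the a_j's. Collect the n equations into a matrix system V a = ℓ, where row i of V is v_i (expressed in the standard basis). Since V is invertible (lower-triangular with 1s on the diagonal, up to permutation), solve by back-substitution:
  V =
[[1, 0, 1],
 [-1, 1, 0],
 [1, 0, 0]]
  V a = (0, 1, 3)
Solving gives a = (3, 4, -3).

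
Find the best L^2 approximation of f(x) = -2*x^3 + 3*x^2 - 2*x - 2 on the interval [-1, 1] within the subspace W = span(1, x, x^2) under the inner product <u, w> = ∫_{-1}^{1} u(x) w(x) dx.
g(x) = 3*x^2 - 16*x/5 - 2

The best approximation g ∈ W is the orthogonal projection of f onto W. Writing g = a_0 + a_1 x + a_2 x^2, the coefficients solve the normal equations G · a = b where
  G_{ij} = <φ_i, φ_j> and b_i = <f, φ_i>, with φ_0 = 1, φ_1 = x, φ_2 = x^2.
G =
  [2, 0, 2/3]
  [0, 2/3, 0]
  [2/3, 0, 2/5],
b = (-2, -32/15, -2/15).
Solving gives a_0 = -2, a_1 = -16/5, a_2 = 3, so
  g(x) = 3*x^2 - 16*x/5 - 2.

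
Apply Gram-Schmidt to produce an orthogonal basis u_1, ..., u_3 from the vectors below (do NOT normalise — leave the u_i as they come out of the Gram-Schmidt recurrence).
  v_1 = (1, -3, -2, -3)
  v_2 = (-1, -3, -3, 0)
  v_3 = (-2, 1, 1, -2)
Orthogonal basis:
  u_1 = (1, -3, -2, -3)
  u_2 = (-37/23, -27/23, -41/23, 42/23)
  u_3 = (-597/241, 118/241, 81/241, -371/241)

Apply the Gram-Schmidt recurrence
  u_1 = v_1
  u_i = v_i − Σ_{j<i} ((v_i · u_j) / (u_j · u_j)) · u_j.

Step by step this gives:
  u_1 = (1, -3, -2, -3)
  u_2 = (-37/23, -27/23, -41/23, 42/23)
  u_3 = (-597/241, 118/241, 81/241, -371/241)

Orthogonality check:
  u_2 · u_1 = 0 (should be 0)
  u_3 · u_1 = 0 (should be 0)
  u_3 · u_2 = 0 (should be 0)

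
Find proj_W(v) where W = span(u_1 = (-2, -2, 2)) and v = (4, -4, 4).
proj_W(v) = (-4/3, -4/3, 4/3)

Set up U = [u_1 | ... | u_1] ∈ R^(3×1). The projector onto W = col(U) is P = U (U^T U)^(-1) U^T.
Compute U^T U =
  [12],
and U^T v = (8).
Solve U^T U · c = U^T v for the coefficients: c = (2/3). The projection is proj_W(v) = U c.
Check: (v - proj_W(v)) · u_1 = 0  (should be 0).
Result: proj_W(v) = (-4/3, -4/3, 4/3).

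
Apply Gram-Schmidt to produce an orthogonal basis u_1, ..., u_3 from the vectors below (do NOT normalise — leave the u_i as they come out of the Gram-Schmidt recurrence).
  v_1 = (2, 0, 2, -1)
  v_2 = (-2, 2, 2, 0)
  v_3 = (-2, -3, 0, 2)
Orthogonal basis:
  u_1 = (2, 0, 2, -1)
  u_2 = (-2, 2, 2, 0)
  u_3 = (-1, -8/3, 5/3, 4/3)

Apply the Gram-Schmidt recurrence
  u_1 = v_1
  u_i = v_i − Σ_{j<i} ((v_i · u_j) / (u_j · u_j)) · u_j.

Step by step this gives:
  u_1 = (2, 0, 2, -1)
  u_2 = (-2, 2, 2, 0)
  u_3 = (-1, -8/3, 5/3, 4/3)

Orthogonality check:
  u_2 · u_1 = 0 (should be 0)
  u_3 · u_1 = 0 (should be 0)
  u_3 · u_2 = 0 (should be 0)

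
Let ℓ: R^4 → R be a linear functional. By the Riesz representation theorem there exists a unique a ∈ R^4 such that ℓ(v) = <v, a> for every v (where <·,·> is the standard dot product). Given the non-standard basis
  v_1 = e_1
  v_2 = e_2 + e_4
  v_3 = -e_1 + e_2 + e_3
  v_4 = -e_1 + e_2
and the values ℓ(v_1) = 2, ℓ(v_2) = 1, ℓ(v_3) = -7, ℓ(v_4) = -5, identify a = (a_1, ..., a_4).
a = (2, -3, -2, 4)

Write a = (a_1, ..., a_4) in the standard basis. For each basis vector v_i, ℓ(v_i) = <v_i, a> is a linear equation in the a_j's. Collect the n equations into a matrix system V a = ℓ, where row i of V is v_i (expressed in the standard basis). Since V is invertible (lower-triangular with 1s on the diagonal, up to permutation), solve by back-substitution:
  V =
[[1, 0, 0, 0],
 [0, 1, 0, 1],
 [-1, 1, 1, 0],
 [-1, 1, 0, 0]]
  V a = (2, 1, -7, -5)
Solving gives a = (2, -3, -2, 4).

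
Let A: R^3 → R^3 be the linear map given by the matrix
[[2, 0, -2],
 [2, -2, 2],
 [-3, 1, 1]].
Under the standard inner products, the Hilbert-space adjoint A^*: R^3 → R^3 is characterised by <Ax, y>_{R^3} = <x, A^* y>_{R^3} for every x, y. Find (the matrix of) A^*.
A^* = A^T =
[[2, 2, -3],
 [0, -2, 1],
 [-2, 2, 1]]

For real matrices with standard dot products, the defining identity <Ax, y> = <x, A^* y> gives (Ax)^T y = x^T (A^*) y, i.e. x^T A^T y = x^T (A^*) y. Since this holds for all x, y, we must have A^* = A^T. Therefore
A^* =
[[2, 2, -3],
 [0, -2, 1],
 [-2, 2, 1]].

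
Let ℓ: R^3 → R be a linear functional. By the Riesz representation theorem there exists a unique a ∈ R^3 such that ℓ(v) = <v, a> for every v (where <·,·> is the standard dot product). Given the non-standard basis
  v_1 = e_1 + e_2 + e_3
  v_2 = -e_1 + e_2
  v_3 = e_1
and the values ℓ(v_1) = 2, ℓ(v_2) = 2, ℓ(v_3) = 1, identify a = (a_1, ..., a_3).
a = (1, 3, -2)

Write a = (a_1, ..., a_3) in the standard basis. For each basis vector v_i, ℓ(v_i) = <v_i, a> is a linear equation in the a_j's. Collect the n equations into a matrix system V a = ℓ, where row i of V is v_i (expressed in the standard basis). Since V is invertible (lower-triangular with 1s on the diagonal, up to permutation), solve by back-substitution:
  V =
[[1, 1, 1],
 [-1, 1, 0],
 [1, 0, 0]]
  V a = (2, 2, 1)
Solving gives a = (1, 3, -2).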